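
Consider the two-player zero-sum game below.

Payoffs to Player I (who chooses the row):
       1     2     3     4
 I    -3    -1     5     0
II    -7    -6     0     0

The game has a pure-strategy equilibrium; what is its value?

Row minima: -3, -7 → Player I's maximin is -3.
Column maxima: -3, -1, 5, 0 → Player II's minimax is -3.
They coincide at (I, 1), so the value is -3.

-3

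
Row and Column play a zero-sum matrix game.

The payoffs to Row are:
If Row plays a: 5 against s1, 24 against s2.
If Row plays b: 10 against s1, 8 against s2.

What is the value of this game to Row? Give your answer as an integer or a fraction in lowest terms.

Row minima are 5 and 8, so Row's maximin is 8; column maxima are 10 and 24, so Column's minimax is 10. These differ, so the equilibrium is in mixed strategies.
Let Row play a with probability p. Column is indifferent when 5p + 10(1−p) = 24p + 8(1−p), giving p = 2/21.
Let Column play s1 with probability q. Row is indifferent when 5q + 24(1−q) = 10q + 8(1−q), giving q = 16/21.
The value is 5·(16/21) + (24)·(5/21) = 200/21.

200/21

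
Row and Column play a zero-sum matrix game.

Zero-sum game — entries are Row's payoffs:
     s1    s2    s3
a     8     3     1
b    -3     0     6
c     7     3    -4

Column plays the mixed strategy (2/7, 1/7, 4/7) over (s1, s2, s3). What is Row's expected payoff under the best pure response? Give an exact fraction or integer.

23/7

a: (8)·(2/7) + (3)·(1/7) + (1)·(4/7) = 23/7.
b: (-3)·(2/7) + (0)·(1/7) + (6)·(4/7) = 18/7.
c: (7)·(2/7) + (3)·(1/7) + (-4)·(4/7) = 1/7.
The best pure response is a with expected payoff 23/7.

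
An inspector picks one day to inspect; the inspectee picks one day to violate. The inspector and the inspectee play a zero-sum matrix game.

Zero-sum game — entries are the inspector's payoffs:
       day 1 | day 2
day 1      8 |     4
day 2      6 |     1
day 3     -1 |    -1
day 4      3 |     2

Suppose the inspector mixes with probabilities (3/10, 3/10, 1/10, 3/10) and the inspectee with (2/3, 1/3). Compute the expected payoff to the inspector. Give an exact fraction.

Against (2/3, 1/3), each row's expected payoff is day 1: 20/3; day 2: 13/3; day 3: -1; day 4: 8/3.
Taking the (3/10, 3/10, 1/10, 3/10)-weighted average: (3/10)·(20/3) + (3/10)·(13/3) + (1/10)·(-1) + (3/10)·(8/3) = 4.

4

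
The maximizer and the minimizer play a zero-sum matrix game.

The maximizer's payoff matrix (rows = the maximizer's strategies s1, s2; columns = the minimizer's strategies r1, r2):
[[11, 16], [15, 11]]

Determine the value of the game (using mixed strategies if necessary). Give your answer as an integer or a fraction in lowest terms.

119/9

Row minima are 11 and 11, so the maximizer's maximin is 11; column maxima are 15 and 16, so the minimizer's minimax is 15. These differ, so the equilibrium is in mixed strategies.
Let the maximizer play s1 with probability p. The minimizer is indifferent when 11p + 15(1−p) = 16p + 11(1−p), giving p = 4/9.
Let the minimizer play r1 with probability q. The maximizer is indifferent when 11q + 16(1−q) = 15q + 11(1−q), giving q = 5/9.
The value is 11·(5/9) + (16)·(4/9) = 119/9.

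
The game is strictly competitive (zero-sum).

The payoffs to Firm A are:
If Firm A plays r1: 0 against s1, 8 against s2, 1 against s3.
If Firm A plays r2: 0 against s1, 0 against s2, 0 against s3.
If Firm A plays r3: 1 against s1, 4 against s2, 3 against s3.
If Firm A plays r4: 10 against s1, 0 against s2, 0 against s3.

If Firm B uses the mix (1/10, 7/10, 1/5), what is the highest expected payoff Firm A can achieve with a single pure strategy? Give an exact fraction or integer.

29/5

r1: (0)·(1/10) + (8)·(7/10) + (1)·(1/5) = 29/5.
r2: (0)·(1/10) + (0)·(7/10) + (0)·(1/5) = 0.
r3: (1)·(1/10) + (4)·(7/10) + (3)·(1/5) = 7/2.
r4: (10)·(1/10) + (0)·(7/10) + (0)·(1/5) = 1.
The best pure response is r1 with expected payoff 29/5.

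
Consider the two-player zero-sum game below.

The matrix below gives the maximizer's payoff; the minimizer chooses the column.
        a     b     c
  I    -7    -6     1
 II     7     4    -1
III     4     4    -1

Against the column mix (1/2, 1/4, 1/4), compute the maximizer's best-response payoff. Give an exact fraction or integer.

I: (-7)·(1/2) + (-6)·(1/4) + (1)·(1/4) = -19/4.
II: (7)·(1/2) + (4)·(1/4) + (-1)·(1/4) = 17/4.
III: (4)·(1/2) + (4)·(1/4) + (-1)·(1/4) = 11/4.
The best pure response is II with expected payoff 17/4.

17/4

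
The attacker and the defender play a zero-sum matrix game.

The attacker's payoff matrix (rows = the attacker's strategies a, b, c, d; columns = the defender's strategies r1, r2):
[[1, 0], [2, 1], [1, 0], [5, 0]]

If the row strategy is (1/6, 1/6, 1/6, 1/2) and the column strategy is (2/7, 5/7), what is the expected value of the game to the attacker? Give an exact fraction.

43/42

Against (2/7, 5/7), each row's expected payoff is a: 2/7; b: 9/7; c: 2/7; d: 10/7.
Taking the (1/6, 1/6, 1/6, 1/2)-weighted average: (1/6)·(2/7) + (1/6)·(9/7) + (1/6)·(2/7) + (1/2)·(10/7) = 43/42.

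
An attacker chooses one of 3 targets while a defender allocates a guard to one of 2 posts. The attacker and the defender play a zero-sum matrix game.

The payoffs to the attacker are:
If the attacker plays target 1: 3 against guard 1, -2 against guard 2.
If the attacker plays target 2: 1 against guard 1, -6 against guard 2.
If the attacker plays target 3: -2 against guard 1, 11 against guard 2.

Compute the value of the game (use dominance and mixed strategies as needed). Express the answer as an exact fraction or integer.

29/18

Row target 2 is strictly dominated by row target 1, so the attacker never plays it.
The remaining 2×2 game on (target 1, target 3) × (guard 1, guard 2) has no saddle point. Let the attacker play target 1 with probability p; indifference gives 3p − 2(1−p) = −2p + 11(1−p), so p = 13/18.
Similarly the defender's optimal q on guard 1 is 13/18, and the value is 3·(13/18) + (-2)·(5/18) = 29/18.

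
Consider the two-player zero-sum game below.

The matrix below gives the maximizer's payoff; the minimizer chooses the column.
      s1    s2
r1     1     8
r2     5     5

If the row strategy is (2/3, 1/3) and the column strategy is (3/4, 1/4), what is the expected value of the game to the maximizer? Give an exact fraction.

7/2

Against (3/4, 1/4), each row's expected payoff is r1: 11/4; r2: 5.
Taking the (2/3, 1/3)-weighted average: (2/3)·(11/4) + (1/3)·(5) = 7/2.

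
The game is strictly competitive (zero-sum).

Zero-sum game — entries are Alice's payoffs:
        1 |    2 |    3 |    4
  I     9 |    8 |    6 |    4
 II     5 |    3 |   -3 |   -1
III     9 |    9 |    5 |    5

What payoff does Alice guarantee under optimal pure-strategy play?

5

Row minima: 4, -3, 5 → Alice's maximin is 5.
Column maxima: 9, 9, 6, 5 → Bob's minimax is 5.
They coincide at (III, 4), so the value is 5.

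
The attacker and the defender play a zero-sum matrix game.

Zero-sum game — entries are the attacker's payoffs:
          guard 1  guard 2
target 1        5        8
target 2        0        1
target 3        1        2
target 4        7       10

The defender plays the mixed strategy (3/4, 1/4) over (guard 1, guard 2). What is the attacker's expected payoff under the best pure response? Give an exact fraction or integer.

31/4

target 1: (5)·(3/4) + (8)·(1/4) = 23/4.
target 2: (0)·(3/4) + (1)·(1/4) = 1/4.
target 3: (1)·(3/4) + (2)·(1/4) = 5/4.
target 4: (7)·(3/4) + (10)·(1/4) = 31/4.
The best pure response is target 4 with expected payoff 31/4.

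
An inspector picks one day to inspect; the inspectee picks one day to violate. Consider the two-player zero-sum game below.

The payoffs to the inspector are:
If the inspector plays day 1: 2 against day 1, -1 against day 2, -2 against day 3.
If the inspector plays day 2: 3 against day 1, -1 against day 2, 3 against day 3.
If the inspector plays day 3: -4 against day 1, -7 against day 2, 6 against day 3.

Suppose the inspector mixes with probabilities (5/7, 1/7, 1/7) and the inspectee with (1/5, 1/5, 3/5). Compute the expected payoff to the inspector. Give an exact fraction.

Against (1/5, 1/5, 3/5), each row's expected payoff is day 1: -1; day 2: 11/5; day 3: 7/5.
Taking the (5/7, 1/7, 1/7)-weighted average: (5/7)·(-1) + (1/7)·(11/5) + (1/7)·(7/5) = -1/5.

-1/5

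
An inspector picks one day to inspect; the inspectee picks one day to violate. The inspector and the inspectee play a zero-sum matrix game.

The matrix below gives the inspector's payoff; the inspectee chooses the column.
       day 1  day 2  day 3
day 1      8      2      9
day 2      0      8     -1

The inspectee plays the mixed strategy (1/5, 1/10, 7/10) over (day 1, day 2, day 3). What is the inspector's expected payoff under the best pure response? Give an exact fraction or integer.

81/10

day 1: (8)·(1/5) + (2)·(1/10) + (9)·(7/10) = 81/10.
day 2: (0)·(1/5) + (8)·(1/10) + (-1)·(7/10) = 1/10.
The best pure response is day 1 with expected payoff 81/10.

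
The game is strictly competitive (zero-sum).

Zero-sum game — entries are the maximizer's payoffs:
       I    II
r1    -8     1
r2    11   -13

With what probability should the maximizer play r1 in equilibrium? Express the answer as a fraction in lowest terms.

Row minima are -8 and -13, so the maximizer's maximin is -8; column maxima are 11 and 1, so the minimizer's minimax is 1. These differ, so the equilibrium is in mixed strategies.
Let the maximizer play r1 with probability p. The minimizer is indifferent when −8p + 11(1−p) = p − 13(1−p), giving p = 8/11.

8/11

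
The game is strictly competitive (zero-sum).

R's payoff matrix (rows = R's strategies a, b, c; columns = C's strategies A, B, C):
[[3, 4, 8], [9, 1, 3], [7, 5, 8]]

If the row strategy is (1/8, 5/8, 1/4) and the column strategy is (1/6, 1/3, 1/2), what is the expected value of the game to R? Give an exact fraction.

217/48

Against (1/6, 1/3, 1/2), each row's expected payoff is a: 35/6; b: 10/3; c: 41/6.
Taking the (1/8, 5/8, 1/4)-weighted average: (1/8)·(35/6) + (5/8)·(10/3) + (1/4)·(41/6) = 217/48.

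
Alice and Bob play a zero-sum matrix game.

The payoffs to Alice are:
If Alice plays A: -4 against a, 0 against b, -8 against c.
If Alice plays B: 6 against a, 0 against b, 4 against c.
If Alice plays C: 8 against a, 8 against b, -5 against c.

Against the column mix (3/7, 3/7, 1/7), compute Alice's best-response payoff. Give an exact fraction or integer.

A: (-4)·(3/7) + (0)·(3/7) + (-8)·(1/7) = -20/7.
B: (6)·(3/7) + (0)·(3/7) + (4)·(1/7) = 22/7.
C: (8)·(3/7) + (8)·(3/7) + (-5)·(1/7) = 43/7.
The best pure response is C with expected payoff 43/7.

43/7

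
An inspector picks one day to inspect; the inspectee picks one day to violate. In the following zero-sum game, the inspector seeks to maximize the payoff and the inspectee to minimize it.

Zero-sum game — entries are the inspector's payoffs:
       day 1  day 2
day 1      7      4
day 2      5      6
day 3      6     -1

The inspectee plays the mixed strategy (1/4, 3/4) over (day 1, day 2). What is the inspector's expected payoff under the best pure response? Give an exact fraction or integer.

day 1: (7)·(1/4) + (4)·(3/4) = 19/4.
day 2: (5)·(1/4) + (6)·(3/4) = 23/4.
day 3: (6)·(1/4) + (-1)·(3/4) = 3/4.
The best pure response is day 2 with expected payoff 23/4.

23/4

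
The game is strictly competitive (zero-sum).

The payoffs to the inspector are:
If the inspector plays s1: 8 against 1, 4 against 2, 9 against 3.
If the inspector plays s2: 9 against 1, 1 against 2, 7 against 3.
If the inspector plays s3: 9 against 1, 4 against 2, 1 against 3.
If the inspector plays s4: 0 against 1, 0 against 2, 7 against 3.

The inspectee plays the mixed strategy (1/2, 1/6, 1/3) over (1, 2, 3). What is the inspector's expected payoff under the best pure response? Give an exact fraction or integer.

s1: (8)·(1/2) + (4)·(1/6) + (9)·(1/3) = 23/3.
s2: (9)·(1/2) + (1)·(1/6) + (7)·(1/3) = 7.
s3: (9)·(1/2) + (4)·(1/6) + (1)·(1/3) = 11/2.
s4: (0)·(1/2) + (0)·(1/6) + (7)·(1/3) = 7/3.
The best pure response is s1 with expected payoff 23/3.

23/3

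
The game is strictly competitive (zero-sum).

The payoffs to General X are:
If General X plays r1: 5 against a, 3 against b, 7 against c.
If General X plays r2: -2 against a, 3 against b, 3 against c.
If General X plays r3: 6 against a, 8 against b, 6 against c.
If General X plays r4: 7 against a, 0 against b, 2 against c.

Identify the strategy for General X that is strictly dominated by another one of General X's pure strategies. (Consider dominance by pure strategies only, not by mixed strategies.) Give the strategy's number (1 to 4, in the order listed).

Compare r2 with r3: 6 > -2, 8 > 3, 6 > 3.
So r3 strictly dominates r2 for General X; r2 is strictly dominated.

2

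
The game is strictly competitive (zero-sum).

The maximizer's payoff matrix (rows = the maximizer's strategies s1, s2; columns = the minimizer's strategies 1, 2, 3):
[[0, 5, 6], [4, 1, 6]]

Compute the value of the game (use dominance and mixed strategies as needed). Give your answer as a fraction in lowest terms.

5/2

Column 3 is strictly dominated by 1 for the minimizer (it gives the maximizer more in every row).
The remaining 2×2 game on (s1, s2) × (1, 2) has no saddle point. Let the maximizer play s1 with probability p; indifference gives 4(1−p) = 5p + (1−p), so p = 3/8.
Similarly the minimizer's optimal q on 1 is 1/2, and the value is 0·(1/2) + (5)·(1/2) = 5/2.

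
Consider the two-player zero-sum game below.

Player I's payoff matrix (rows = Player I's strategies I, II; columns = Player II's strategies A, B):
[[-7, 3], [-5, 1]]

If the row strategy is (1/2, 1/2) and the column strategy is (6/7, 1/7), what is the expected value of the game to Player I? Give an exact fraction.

-34/7

Against (6/7, 1/7), each row's expected payoff is I: -39/7; II: -29/7.
Taking the (1/2, 1/2)-weighted average: (1/2)·(-39/7) + (1/2)·(-29/7) = -34/7.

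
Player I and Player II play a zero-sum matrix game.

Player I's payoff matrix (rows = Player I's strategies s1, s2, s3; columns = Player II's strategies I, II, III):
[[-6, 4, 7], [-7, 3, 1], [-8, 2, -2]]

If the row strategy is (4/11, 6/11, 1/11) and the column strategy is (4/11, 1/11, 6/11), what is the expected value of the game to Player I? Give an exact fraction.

Against (4/11, 1/11, 6/11), each row's expected payoff is s1: 2; s2: -19/11; s3: -42/11.
Taking the (4/11, 6/11, 1/11)-weighted average: (4/11)·(2) + (6/11)·(-19/11) + (1/11)·(-42/11) = -68/121.

-68/121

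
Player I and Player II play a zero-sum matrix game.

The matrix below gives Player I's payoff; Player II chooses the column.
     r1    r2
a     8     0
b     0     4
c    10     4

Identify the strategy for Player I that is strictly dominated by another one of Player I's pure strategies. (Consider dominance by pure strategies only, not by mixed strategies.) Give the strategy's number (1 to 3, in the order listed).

1

Compare a with c: 10 > 8, 4 > 0.
So c strictly dominates a for Player I; a is strictly dominated.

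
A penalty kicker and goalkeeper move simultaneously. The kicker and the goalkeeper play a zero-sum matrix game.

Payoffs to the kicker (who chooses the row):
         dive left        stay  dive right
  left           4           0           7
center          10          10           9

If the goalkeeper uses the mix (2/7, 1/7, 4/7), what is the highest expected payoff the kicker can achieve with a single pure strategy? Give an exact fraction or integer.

66/7

left: (4)·(2/7) + (0)·(1/7) + (7)·(4/7) = 36/7.
center: (10)·(2/7) + (10)·(1/7) + (9)·(4/7) = 66/7.
The best pure response is center with expected payoff 66/7.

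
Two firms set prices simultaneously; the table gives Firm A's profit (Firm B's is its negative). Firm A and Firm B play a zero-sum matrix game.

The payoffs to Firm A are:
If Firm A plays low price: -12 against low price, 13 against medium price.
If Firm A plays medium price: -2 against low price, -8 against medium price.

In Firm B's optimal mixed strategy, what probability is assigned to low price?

21/31

Row minima are -12 and -8, so Firm A's maximin is -8; column maxima are -2 and 13, so Firm B's minimax is -2. These differ, so the equilibrium is in mixed strategies.
Let Firm B play low price with probability q. Firm A is indifferent when −12q + 13(1−q) = −2q − 8(1−q), giving q = 21/31.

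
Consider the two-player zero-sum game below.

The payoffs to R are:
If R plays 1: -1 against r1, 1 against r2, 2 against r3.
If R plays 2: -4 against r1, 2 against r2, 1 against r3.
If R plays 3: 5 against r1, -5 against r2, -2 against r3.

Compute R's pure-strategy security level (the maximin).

-1

The worst-case payoff for each row is 1: -1, 2: -4, 3: -5.
The best of these is -1.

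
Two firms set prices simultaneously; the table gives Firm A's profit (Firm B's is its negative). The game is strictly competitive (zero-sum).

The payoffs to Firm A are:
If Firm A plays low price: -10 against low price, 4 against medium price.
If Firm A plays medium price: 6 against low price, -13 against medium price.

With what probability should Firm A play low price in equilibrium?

19/33

Row minima are -10 and -13, so Firm A's maximin is -10; column maxima are 6 and 4, so Firm B's minimax is 4. These differ, so the equilibrium is in mixed strategies.
Let Firm A play low price with probability p. Firm B is indifferent when −10p + 6(1−p) = 4p − 13(1−p), giving p = 19/33.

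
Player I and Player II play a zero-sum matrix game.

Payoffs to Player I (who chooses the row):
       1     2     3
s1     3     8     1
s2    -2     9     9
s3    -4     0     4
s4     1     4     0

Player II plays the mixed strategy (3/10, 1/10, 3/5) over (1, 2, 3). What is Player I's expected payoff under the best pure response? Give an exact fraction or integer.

s1: (3)·(3/10) + (8)·(1/10) + (1)·(3/5) = 23/10.
s2: (-2)·(3/10) + (9)·(1/10) + (9)·(3/5) = 57/10.
s3: (-4)·(3/10) + (0)·(1/10) + (4)·(3/5) = 6/5.
s4: (1)·(3/10) + (4)·(1/10) + (0)·(3/5) = 7/10.
The best pure response is s2 with expected payoff 57/10.

57/10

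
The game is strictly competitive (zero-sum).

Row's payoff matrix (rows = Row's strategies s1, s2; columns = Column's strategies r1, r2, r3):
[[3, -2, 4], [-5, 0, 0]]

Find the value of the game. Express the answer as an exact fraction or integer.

Column r3 is strictly dominated by r1 for Column (it gives Row more in every row).
The remaining 2×2 game on (s1, s2) × (r1, r2) has no saddle point. Let Row play s1 with probability p; indifference gives 3p − 5(1−p) = −2p, so p = 1/2.
Similarly Column's optimal q on r1 is 1/5, and the value is 3·(1/5) + (-2)·(4/5) = -1.

-1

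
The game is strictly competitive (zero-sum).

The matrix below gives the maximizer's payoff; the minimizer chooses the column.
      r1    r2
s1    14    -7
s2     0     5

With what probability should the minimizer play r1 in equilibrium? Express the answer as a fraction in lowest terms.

6/13

Row minima are -7 and 0, so the maximizer's maximin is 0; column maxima are 14 and 5, so the minimizer's minimax is 5. These differ, so the equilibrium is in mixed strategies.
Let the minimizer play r1 with probability q. The maximizer is indifferent when 14q − 7(1−q) = 5(1−q), giving q = 6/13.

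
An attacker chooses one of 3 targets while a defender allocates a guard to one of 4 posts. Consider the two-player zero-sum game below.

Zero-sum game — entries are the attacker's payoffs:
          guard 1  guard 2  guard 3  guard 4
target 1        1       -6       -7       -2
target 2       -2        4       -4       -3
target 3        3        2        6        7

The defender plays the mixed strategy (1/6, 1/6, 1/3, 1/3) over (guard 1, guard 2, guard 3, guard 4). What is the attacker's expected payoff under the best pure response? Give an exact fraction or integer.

31/6

target 1: (1)·(1/6) + (-6)·(1/6) + (-7)·(1/3) + (-2)·(1/3) = -23/6.
target 2: (-2)·(1/6) + (4)·(1/6) + (-4)·(1/3) + (-3)·(1/3) = -2.
target 3: (3)·(1/6) + (2)·(1/6) + (6)·(1/3) + (7)·(1/3) = 31/6.
The best pure response is target 3 with expected payoff 31/6.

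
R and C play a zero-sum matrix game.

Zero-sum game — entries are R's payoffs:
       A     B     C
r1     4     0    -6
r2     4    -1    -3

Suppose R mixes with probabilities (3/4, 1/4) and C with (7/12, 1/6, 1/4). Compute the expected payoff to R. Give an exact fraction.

47/48

Against (7/12, 1/6, 1/4), each row's expected payoff is r1: 5/6; r2: 17/12.
Taking the (3/4, 1/4)-weighted average: (3/4)·(5/6) + (1/4)·(17/12) = 47/48.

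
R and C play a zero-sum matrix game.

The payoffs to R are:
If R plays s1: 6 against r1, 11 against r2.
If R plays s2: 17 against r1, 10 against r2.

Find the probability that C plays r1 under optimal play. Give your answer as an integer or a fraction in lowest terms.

Row minima are 6 and 10, so R's maximin is 10; column maxima are 17 and 11, so C's minimax is 11. These differ, so the equilibrium is in mixed strategies.
Let C play r1 with probability q. R is indifferent when 6q + 11(1−q) = 17q + 10(1−q), giving q = 1/12.

1/12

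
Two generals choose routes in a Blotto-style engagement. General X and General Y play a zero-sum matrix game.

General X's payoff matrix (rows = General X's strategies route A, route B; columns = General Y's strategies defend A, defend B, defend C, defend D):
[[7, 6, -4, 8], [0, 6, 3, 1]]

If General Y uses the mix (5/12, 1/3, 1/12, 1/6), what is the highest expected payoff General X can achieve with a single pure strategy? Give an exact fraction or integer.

route A: (7)·(5/12) + (6)·(1/3) + (-4)·(1/12) + (8)·(1/6) = 71/12.
route B: (0)·(5/12) + (6)·(1/3) + (3)·(1/12) + (1)·(1/6) = 29/12.
The best pure response is route A with expected payoff 71/12.

71/12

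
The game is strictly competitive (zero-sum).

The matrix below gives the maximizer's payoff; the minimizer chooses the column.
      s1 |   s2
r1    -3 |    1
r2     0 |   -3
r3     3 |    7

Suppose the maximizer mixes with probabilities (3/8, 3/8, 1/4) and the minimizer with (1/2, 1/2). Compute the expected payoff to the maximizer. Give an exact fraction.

5/16

Against (1/2, 1/2), each row's expected payoff is r1: -1; r2: -3/2; r3: 5.
Taking the (3/8, 3/8, 1/4)-weighted average: (3/8)·(-1) + (3/8)·(-3/2) + (1/4)·(5) = 5/16.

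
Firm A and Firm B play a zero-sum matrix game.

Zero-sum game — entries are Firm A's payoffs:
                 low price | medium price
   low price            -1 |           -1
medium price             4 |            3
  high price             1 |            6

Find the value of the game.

7/2

Row low price is strictly dominated by row medium price, so Firm A never plays it.
The remaining 2×2 game on (medium price, high price) × (low price, medium price) has no saddle point. Let Firm A play medium price with probability p; indifference gives 4p + (1−p) = 3p + 6(1−p), so p = 5/6.
Similarly Firm B's optimal q on low price is 1/2, and the value is 4·(1/2) + (3)·(1/2) = 7/2.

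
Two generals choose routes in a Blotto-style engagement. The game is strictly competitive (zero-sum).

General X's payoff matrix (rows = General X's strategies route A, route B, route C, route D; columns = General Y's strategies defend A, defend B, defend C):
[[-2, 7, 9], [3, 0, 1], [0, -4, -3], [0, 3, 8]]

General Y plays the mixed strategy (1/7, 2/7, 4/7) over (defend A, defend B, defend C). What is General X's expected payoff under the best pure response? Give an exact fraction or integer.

route A: (-2)·(1/7) + (7)·(2/7) + (9)·(4/7) = 48/7.
route B: (3)·(1/7) + (0)·(2/7) + (1)·(4/7) = 1.
route C: (0)·(1/7) + (-4)·(2/7) + (-3)·(4/7) = -20/7.
route D: (0)·(1/7) + (3)·(2/7) + (8)·(4/7) = 38/7.
The best pure response is route A with expected payoff 48/7.

48/7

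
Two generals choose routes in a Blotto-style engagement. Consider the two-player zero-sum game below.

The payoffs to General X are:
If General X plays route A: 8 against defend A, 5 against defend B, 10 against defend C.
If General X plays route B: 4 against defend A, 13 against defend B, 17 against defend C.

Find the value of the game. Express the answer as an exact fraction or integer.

7

Column defend C is strictly dominated by defend B for General Y (it gives General X more in every row).
The remaining 2×2 game on (route A, route B) × (defend A, defend B) has no saddle point. Let General X play route A with probability p; indifference gives 8p + 4(1−p) = 5p + 13(1−p), so p = 3/4.
Similarly General Y's optimal q on defend A is 2/3, and the value is 8·(2/3) + (5)·(1/3) = 7.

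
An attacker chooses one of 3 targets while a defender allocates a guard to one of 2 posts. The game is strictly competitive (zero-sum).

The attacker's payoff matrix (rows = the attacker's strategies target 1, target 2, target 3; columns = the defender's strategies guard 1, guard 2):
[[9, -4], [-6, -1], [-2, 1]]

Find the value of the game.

Row target 2 is strictly dominated by row target 3, so the attacker never plays it.
The remaining 2×2 game on (target 1, target 3) × (guard 1, guard 2) has no saddle point. Let the attacker play target 1 with probability p; indifference gives 9p − 2(1−p) = −4p + (1−p), so p = 3/16.
Similarly the defender's optimal q on guard 1 is 5/16, and the value is 9·(5/16) + (-4)·(11/16) = 1/16.

1/16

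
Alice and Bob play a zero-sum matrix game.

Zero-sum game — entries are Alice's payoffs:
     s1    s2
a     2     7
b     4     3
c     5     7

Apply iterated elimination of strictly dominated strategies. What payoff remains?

5

Row b is strictly dominated by row c (5>4, 7>3); eliminate b.
Column s2 is strictly dominated by s1 for Bob (2<7, 5<7); eliminate s2.
Row a is strictly dominated by row c (5>2); eliminate a.
Only (c, s1) remains, with payoff 5.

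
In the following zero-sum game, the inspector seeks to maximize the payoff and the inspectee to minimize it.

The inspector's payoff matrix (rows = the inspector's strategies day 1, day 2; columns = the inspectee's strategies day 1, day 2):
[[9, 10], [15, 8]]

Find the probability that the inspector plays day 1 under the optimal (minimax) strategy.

Row minima are 9 and 8, so the inspector's maximin is 9; column maxima are 15 and 10, so the inspectee's minimax is 10. These differ, so the equilibrium is in mixed strategies.
Let the inspector play day 1 with probability p. The inspectee is indifferent when 9p + 15(1−p) = 10p + 8(1−p), giving p = 7/8.

7/8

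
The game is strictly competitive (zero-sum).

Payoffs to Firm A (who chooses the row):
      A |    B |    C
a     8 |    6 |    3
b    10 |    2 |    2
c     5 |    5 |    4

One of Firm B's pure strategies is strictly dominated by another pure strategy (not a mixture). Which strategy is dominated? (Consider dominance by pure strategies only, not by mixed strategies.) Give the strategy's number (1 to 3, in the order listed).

1

Firm B prefers columns that give Firm A less. Compare A with C: 3 < 8, 2 < 10, 4 < 5.
So C strictly dominates A for Firm B; A is strictly dominated.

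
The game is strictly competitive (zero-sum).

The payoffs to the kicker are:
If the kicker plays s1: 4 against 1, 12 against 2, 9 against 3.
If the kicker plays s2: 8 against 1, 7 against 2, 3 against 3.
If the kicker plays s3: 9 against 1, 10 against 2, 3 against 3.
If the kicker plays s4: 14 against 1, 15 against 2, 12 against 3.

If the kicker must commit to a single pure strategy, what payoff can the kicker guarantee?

12

The worst-case payoff for each row is s1: 4, s2: 3, s3: 3, s4: 12.
The best of these is 12.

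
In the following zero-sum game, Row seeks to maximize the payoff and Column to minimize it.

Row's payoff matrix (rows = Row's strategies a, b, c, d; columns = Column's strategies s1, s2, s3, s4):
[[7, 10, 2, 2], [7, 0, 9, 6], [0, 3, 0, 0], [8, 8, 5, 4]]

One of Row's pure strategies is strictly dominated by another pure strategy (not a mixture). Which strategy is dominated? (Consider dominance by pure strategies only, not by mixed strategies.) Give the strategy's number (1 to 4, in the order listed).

3

Compare c with a: 7 > 0, 10 > 3, 2 > 0, 2 > 0.
So a strictly dominates c for Row; c is strictly dominated.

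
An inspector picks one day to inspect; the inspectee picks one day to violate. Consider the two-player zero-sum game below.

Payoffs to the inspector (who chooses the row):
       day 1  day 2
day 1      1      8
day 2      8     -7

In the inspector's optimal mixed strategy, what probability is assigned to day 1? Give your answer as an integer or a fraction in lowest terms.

Row minima are 1 and -7, so the inspector's maximin is 1; column maxima are 8 and 8, so the inspectee's minimax is 8. These differ, so the equilibrium is in mixed strategies.
Let the inspector play day 1 with probability p. The inspectee is indifferent when p + 8(1−p) = 8p − 7(1−p), giving p = 15/22.

15/22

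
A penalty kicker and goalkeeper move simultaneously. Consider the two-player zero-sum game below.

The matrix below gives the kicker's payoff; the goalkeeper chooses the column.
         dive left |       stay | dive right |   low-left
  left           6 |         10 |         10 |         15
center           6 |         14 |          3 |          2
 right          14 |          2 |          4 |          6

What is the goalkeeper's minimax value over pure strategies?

The worst case (largest entry) in each column is dive left: 14, stay: 14, dive right: 10, low-left: 15.
The best (smallest) of these is 10.

10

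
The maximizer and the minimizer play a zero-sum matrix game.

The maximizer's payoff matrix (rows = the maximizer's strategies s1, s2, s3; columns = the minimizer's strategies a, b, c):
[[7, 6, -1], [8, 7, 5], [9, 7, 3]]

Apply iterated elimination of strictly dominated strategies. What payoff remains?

5

Column b is strictly dominated by c for the minimizer (-1<6, 5<7, 3<7); eliminate b.
Row s1 is strictly dominated by row s2 (8>7, 5>-1); eliminate s1.
Column a is strictly dominated by c for the minimizer (5<8, 3<9); eliminate a.
Row s3 is strictly dominated by row s2 (5>3); eliminate s3.
Only (s2, c) remains, with payoff 5.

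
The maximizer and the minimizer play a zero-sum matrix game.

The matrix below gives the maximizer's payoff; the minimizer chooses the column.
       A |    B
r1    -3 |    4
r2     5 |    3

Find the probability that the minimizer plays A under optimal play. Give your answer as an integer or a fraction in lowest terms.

1/9

Row minima are -3 and 3, so the maximizer's maximin is 3; column maxima are 5 and 4, so the minimizer's minimax is 4. These differ, so the equilibrium is in mixed strategies.
Let the minimizer play A with probability q. The maximizer is indifferent when −3q + 4(1−q) = 5q + 3(1−q), giving q = 1/9.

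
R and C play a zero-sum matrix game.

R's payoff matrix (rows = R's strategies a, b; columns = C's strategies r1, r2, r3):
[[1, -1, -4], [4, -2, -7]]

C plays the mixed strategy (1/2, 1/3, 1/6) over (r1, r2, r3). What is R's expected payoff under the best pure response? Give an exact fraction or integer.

1/6

a: (1)·(1/2) + (-1)·(1/3) + (-4)·(1/6) = -1/2.
b: (4)·(1/2) + (-2)·(1/3) + (-7)·(1/6) = 1/6.
The best pure response is b with expected payoff 1/6.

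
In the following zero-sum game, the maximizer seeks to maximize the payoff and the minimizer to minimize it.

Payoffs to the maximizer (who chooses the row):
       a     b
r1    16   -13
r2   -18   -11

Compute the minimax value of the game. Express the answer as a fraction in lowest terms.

-205/18

Row minima are -13 and -18, so the maximizer's maximin is -13; column maxima are 16 and -11, so the minimizer's minimax is -11. These differ, so the equilibrium is in mixed strategies.
Let the maximizer play r1 with probability p. The minimizer is indifferent when 16p − 18(1−p) = −13p − 11(1−p), giving p = 7/36.
Let the minimizer play a with probability q. The maximizer is indifferent when 16q − 13(1−q) = −18q − 11(1−q), giving q = 1/18.
The value is 16·(1/18) + (-13)·(17/18) = -205/18.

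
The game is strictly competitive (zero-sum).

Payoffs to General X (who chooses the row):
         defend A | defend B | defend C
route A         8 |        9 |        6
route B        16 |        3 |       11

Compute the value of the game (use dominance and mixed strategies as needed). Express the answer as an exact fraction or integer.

Column defend A is strictly dominated by defend C for General Y (it gives General X more in every row).
The remaining 2×2 game on (route A, route B) × (defend B, defend C) has no saddle point. Let General X play route A with probability p; indifference gives 9p + 3(1−p) = 6p + 11(1−p), so p = 8/11.
Similarly General Y's optimal q on defend B is 5/11, and the value is 9·(5/11) + (6)·(6/11) = 81/11.

81/11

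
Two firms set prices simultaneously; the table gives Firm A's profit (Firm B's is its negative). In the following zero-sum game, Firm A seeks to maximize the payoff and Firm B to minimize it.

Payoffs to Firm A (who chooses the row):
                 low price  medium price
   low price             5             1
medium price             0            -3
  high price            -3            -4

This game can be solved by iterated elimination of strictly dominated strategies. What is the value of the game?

Column low price is strictly dominated by medium price for Firm B (1<5, -3<0, -4<-3); eliminate low price.
Row medium price is strictly dominated by row low price (1>-3); eliminate medium price.
Row high price is strictly dominated by row low price (1>-4); eliminate high price.
Only (low price, medium price) remains, with payoff 1.

1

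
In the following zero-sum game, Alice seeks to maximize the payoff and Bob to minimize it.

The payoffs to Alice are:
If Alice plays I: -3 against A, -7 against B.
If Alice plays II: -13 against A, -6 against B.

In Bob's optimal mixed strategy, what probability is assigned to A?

Row minima are -7 and -13, so Alice's maximin is -7; column maxima are -3 and -6, so Bob's minimax is -6. These differ, so the equilibrium is in mixed strategies.
Let Bob play A with probability q. Alice is indifferent when −3q − 7(1−q) = −13q − 6(1−q), giving q = 1/11.

1/11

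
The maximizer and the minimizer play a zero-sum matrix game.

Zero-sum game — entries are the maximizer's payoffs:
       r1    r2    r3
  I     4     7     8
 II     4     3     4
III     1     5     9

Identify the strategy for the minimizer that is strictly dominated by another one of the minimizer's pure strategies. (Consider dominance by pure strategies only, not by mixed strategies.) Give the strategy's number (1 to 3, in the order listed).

The minimizer prefers columns that give the maximizer less. Compare r3 with r2: 7 < 8, 3 < 4, 5 < 9.
So r2 strictly dominates r3 for the minimizer; r3 is strictly dominated.

3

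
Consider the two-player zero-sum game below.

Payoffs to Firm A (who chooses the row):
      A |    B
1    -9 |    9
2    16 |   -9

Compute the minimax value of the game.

63/43

Row minima are -9 and -9, so Firm A's maximin is -9; column maxima are 16 and 9, so Firm B's minimax is 9. These differ, so the equilibrium is in mixed strategies.
Let Firm A play 1 with probability p. Firm B is indifferent when −9p + 16(1−p) = 9p − 9(1−p), giving p = 25/43.
Let Firm B play A with probability q. Firm A is indifferent when −9q + 9(1−q) = 16q − 9(1−q), giving q = 18/43.
The value is -9·(18/43) + (9)·(25/43) = 63/43.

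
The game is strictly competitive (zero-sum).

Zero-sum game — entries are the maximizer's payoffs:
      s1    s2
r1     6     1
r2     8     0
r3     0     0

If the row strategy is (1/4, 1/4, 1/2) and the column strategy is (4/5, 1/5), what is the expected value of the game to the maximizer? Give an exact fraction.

57/20

Against (4/5, 1/5), each row's expected payoff is r1: 5; r2: 32/5; r3: 0.
Taking the (1/4, 1/4, 1/2)-weighted average: (1/4)·(5) + (1/4)·(32/5) + (1/2)·(0) = 57/20.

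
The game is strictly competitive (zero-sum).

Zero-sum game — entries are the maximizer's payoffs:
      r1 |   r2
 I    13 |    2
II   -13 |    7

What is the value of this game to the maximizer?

Row minima are 2 and -13, so the maximizer's maximin is 2; column maxima are 13 and 7, so the minimizer's minimax is 7. These differ, so the equilibrium is in mixed strategies.
Let the maximizer play I with probability p. The minimizer is indifferent when 13p − 13(1−p) = 2p + 7(1−p), giving p = 20/31.
Let the minimizer play r1 with probability q. The maximizer is indifferent when 13q + 2(1−q) = −13q + 7(1−q), giving q = 5/31.
The value is 13·(5/31) + (2)·(26/31) = 117/31.

117/31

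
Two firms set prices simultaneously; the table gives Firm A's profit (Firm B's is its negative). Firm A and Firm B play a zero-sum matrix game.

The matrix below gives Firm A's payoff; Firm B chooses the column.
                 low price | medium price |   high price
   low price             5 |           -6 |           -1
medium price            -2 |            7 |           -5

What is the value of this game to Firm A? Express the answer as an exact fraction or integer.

-37/17

Column low price is strictly dominated by high price for Firm B (it gives Firm A more in every row).
The remaining 2×2 game on (low price, medium price) × (medium price, high price) has no saddle point. Let Firm A play low price with probability p; indifference gives −6p + 7(1−p) = −p − 5(1−p), so p = 12/17.
Similarly Firm B's optimal q on medium price is 4/17, and the value is -6·(4/17) + (-1)·(13/17) = -37/17.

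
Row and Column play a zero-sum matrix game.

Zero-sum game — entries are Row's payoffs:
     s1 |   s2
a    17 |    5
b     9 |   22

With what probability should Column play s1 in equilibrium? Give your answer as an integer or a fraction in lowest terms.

17/25

Row minima are 5 and 9, so Row's maximin is 9; column maxima are 17 and 22, so Column's minimax is 17. These differ, so the equilibrium is in mixed strategies.
Let Column play s1 with probability q. Row is indifferent when 17q + 5(1−q) = 9q + 22(1−q), giving q = 17/25.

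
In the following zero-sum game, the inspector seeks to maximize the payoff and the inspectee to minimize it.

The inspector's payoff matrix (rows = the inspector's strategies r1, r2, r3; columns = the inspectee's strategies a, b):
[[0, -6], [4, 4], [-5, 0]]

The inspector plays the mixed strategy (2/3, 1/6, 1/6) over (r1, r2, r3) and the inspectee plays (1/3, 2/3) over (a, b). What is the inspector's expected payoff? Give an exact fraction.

-41/18

Against (1/3, 2/3), each row's expected payoff is r1: -4; r2: 4; r3: -5/3.
Taking the (2/3, 1/6, 1/6)-weighted average: (2/3)·(-4) + (1/6)·(4) + (1/6)·(-5/3) = -41/18.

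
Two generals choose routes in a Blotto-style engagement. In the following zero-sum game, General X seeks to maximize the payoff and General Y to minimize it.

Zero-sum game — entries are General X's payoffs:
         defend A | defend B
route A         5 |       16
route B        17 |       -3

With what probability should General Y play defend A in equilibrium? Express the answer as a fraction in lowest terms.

19/31

Row minima are 5 and -3, so General X's maximin is 5; column maxima are 17 and 16, so General Y's minimax is 16. These differ, so the equilibrium is in mixed strategies.
Let General Y play defend A with probability q. General X is indifferent when 5q + 16(1−q) = 17q − 3(1−q), giving q = 19/31.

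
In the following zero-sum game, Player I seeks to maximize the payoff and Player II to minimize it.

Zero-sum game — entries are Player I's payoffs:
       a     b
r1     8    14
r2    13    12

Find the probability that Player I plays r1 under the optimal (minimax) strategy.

1/7

Row minima are 8 and 12, so Player I's maximin is 12; column maxima are 13 and 14, so Player II's minimax is 13. These differ, so the equilibrium is in mixed strategies.
Let Player I play r1 with probability p. Player II is indifferent when 8p + 13(1−p) = 14p + 12(1−p), giving p = 1/7.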